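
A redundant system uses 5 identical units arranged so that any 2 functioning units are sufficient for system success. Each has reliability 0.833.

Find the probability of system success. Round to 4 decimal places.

R = Σ_{i=2}^{5} C(5,i) p^i (1−p)^{5−i} with p = 0.833
C(5,2)·0.833^2·0.167^3 = 0.032318
C(5,3)·0.833^3·0.167^2 = 0.161201
C(5,4)·0.833^4·0.167^1 = 0.402037
C(5,5)·0.833^5·0.167^0 = 0.401074
Sum = 0.9966

0.9966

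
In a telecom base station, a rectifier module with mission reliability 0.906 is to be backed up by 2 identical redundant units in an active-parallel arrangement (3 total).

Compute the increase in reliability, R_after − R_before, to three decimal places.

R_before = 0.906
R_after = 1 − (1 − 0.906)^3 = 0.999
ΔR = 0.999 − 0.906 = 0.093

0.093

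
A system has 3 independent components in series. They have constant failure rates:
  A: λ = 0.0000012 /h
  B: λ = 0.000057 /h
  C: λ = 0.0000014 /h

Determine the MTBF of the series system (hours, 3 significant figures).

Series of exponential components: λ_sys = Σ λ_i
λ_sys = 0.0000012 + 0.000057 + 0.0000014 = 5.9600e-05 /h
MTBF = 1 / λ_sys = 16800 h

16800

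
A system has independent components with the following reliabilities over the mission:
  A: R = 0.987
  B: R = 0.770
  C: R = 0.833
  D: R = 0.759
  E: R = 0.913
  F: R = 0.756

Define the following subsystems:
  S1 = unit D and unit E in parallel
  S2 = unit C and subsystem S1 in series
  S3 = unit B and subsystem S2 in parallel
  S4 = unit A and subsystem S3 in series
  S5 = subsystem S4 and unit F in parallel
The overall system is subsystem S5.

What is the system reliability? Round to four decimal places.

0.9866

Parallel (D and E): 1 − (1 − 0.759000)(1 − 0.913000) = 0.979033
Series (C and [0.979033]): 0.833000 × 0.979033 = 0.815534
Parallel (B and [0.815534]): 1 − (1 − 0.770000)(1 − 0.815534) = 0.957573
Series (A and [0.957573]): 0.987000 × 0.957573 = 0.945125
Parallel ([0.945125] and F): 1 − (1 − 0.945125)(1 − 0.756000) = 0.9866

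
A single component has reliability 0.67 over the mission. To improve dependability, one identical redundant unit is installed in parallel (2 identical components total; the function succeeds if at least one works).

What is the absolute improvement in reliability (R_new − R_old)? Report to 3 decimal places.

R_before = 0.67
R_after = 1 − (1 − 0.67)^2 = 0.891
ΔR = 0.891 − 0.67 = 0.221

0.221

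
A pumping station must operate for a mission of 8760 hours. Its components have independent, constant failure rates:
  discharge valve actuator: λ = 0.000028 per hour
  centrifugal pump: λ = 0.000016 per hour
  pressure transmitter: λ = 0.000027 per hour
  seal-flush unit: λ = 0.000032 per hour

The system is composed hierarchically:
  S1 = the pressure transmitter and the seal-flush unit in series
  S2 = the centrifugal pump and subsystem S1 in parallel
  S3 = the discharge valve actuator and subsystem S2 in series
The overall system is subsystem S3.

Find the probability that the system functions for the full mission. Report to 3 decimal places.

0.741

R(discharge valve actuator) = exp(−0.000028 × 8760) = 0.78249
R(centrifugal pump) = exp(−0.000016 × 8760) = 0.86922
R(pressure transmitter) = exp(−0.000027 × 8760) = 0.78937
R(seal-flush unit) = exp(−0.000032 × 8760) = 0.75554
Series (pressure transmitter and seal-flush unit): 0.78937 × 0.75554 = 0.59640
Parallel (centrifugal pump and [0.59640]): 1 − (1 − 0.86922)(1 − 0.59640) = 0.94722
Series (discharge valve actuator and [0.94722]): 0.78249 × 0.94722 = 0.741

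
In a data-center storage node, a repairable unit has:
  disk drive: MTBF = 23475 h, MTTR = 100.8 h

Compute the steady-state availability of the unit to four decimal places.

A(disk drive) = MTBF/(MTBF+MTTR) = 23475/(23475+100.8) = 0.9957

0.9957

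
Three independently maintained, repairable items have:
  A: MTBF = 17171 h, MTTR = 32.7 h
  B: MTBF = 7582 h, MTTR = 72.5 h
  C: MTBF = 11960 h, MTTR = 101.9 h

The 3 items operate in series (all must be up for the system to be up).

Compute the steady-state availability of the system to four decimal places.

0.9803

A(A) = MTBF/(MTBF+MTTR) = 17171/(17171+32.7) = 0.998099
A(B) = MTBF/(MTBF+MTTR) = 7582/(7582+72.5) = 0.990528
A(C) = MTBF/(MTBF+MTTR) = 11960/(11960+101.9) = 0.991552
Series availability: 0.998099 × 0.990528 × 0.991552 = 0.9803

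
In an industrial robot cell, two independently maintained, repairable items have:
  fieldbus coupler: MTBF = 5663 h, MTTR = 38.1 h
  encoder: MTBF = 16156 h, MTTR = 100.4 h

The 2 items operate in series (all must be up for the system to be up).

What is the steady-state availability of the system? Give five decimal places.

A(fieldbus coupler) = MTBF/(MTBF+MTTR) = 5663/(5663+38.1) = 0.993317
A(encoder) = MTBF/(MTBF+MTTR) = 16156/(16156+100.4) = 0.993824
Series availability: 0.993317 × 0.993824 = 0.98718

0.98718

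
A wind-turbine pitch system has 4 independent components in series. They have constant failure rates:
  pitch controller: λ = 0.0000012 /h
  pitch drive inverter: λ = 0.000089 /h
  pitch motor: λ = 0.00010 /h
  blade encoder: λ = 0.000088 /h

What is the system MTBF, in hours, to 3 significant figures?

Series of exponential components: λ_sys = Σ λ_i
λ_sys = 0.0000012 + 0.000089 + 0.00010 + 0.000088 = 2.7820e-04 /h
MTBF = 1 / λ_sys = 3590 h

3590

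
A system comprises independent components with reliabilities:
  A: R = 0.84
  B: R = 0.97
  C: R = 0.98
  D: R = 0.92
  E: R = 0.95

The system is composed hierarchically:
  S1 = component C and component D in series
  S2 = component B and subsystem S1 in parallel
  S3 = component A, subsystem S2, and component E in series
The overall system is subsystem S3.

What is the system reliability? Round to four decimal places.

0.7956

Series (C and D): 0.980000 × 0.920000 = 0.901600
Parallel (B and [0.901600]): 1 − (1 − 0.970000)(1 − 0.901600) = 0.997048
Series (A, [0.997048], and E): 0.840000 × 0.997048 × 0.950000 = 0.7956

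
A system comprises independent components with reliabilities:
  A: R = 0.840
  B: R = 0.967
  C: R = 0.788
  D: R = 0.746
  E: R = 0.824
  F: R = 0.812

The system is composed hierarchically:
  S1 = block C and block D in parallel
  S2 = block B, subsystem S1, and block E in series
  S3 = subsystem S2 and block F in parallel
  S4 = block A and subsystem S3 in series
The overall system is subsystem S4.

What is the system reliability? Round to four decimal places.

0.8011

Parallel (C and D): 1 − (1 − 0.788000)(1 − 0.746000) = 0.946152
Series (B, [0.946152], and E): 0.967000 × 0.946152 × 0.824000 = 0.753901
Parallel ([0.753901] and F): 1 − (1 − 0.753901)(1 − 0.812000) = 0.953733
Series (A and [0.953733]): 0.840000 × 0.953733 = 0.8011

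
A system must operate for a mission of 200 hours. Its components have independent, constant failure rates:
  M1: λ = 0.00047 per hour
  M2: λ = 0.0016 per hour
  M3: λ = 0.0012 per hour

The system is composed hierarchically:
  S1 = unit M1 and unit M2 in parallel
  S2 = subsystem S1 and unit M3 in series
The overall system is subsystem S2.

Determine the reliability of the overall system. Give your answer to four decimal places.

0.7673

R(M1) = exp(−0.00047 × 200) = 0.910283
R(M2) = exp(−0.0016 × 200) = 0.726149
R(M3) = exp(−0.0012 × 200) = 0.786628
Parallel (M1 and M2): 1 − (1 − 0.910283)(1 − 0.726149) = 0.975431
Series ([0.975431] and M3): 0.975431 × 0.786628 = 0.7673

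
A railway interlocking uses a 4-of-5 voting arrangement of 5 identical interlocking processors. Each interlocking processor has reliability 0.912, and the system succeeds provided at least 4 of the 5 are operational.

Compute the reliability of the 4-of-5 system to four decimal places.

0.9353

R = Σ_{i=4}^{5} C(5,i) p^i (1−p)^{5−i} with p = 0.912
C(5,4)·0.912^4·0.088^1 = 0.304391
C(5,5)·0.912^5·0.088^0 = 0.630920
Sum = 0.9353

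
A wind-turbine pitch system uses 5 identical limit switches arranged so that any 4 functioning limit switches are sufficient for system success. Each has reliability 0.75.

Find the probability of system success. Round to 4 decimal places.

0.6328

R = Σ_{i=4}^{5} C(5,i) p^i (1−p)^{5−i} with p = 0.75
C(5,4)·0.75^4·0.25^1 = 0.395508
C(5,5)·0.75^5·0.25^0 = 0.237305
Sum = 0.6328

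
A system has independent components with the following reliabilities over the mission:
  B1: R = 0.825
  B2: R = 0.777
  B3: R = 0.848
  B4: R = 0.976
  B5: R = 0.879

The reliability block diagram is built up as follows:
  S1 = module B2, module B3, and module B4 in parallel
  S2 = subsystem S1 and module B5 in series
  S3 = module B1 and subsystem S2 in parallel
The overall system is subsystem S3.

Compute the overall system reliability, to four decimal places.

Parallel (B2, B3, and B4): 1 − (1 − 0.777000)(1 − 0.848000)(1 − 0.976000) = 0.999186
Series ([0.999186] and B5): 0.999186 × 0.879000 = 0.878284
Parallel (B1 and [0.878284]): 1 − (1 − 0.825000)(1 − 0.878284) = 0.9787

0.9787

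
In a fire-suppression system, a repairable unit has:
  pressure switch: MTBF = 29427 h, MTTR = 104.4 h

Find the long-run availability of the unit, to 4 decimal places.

0.9965

A(pressure switch) = MTBF/(MTBF+MTTR) = 29427/(29427+104.4) = 0.9965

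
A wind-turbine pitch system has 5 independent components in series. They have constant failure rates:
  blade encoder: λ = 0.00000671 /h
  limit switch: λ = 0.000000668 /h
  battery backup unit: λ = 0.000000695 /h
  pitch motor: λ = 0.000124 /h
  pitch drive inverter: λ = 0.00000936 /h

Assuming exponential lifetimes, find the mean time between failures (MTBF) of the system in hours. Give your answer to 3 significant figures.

Series of exponential components: λ_sys = Σ λ_i
λ_sys = 0.00000671 + 0.000000668 + 0.000000695 + 0.000124 + 0.00000936 = 1.4143e-04 /h
MTBF = 1 / λ_sys = 7070 h

7070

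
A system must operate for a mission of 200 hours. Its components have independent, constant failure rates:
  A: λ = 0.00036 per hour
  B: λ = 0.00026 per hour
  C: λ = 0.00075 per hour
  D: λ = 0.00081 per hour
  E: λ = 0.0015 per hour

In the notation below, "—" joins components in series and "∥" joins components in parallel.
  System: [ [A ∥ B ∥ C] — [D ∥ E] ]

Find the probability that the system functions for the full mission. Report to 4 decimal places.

0.9608

R(A) = exp(−0.00036 × 200) = 0.930531
R(B) = exp(−0.00026 × 200) = 0.949329
R(C) = exp(−0.00075 × 200) = 0.860708
R(D) = exp(−0.00081 × 200) = 0.850441
R(E) = exp(−0.0015 × 200) = 0.740818
Parallel (A, B, and C): 1 − (1 − 0.930531)(1 − 0.949329)(1 − 0.860708) = 0.999510
Parallel (D and E): 1 − (1 − 0.850441)(1 − 0.740818) = 0.961237
Series ([0.999510] and [0.961237]): 0.999510 × 0.961237 = 0.9608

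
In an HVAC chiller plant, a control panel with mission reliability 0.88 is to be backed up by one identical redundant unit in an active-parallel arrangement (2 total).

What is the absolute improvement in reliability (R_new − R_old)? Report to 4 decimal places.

R_before = 0.88
R_after = 1 − (1 − 0.88)^2 = 0.9856
ΔR = 0.9856 − 0.88 = 0.1056

0.1056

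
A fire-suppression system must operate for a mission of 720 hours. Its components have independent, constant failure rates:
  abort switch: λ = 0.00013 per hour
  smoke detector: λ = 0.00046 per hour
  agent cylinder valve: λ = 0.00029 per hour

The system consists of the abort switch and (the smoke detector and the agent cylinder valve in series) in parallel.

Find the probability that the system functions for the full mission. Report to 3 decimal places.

R(abort switch) = exp(−0.00013 × 720) = 0.91065
R(smoke detector) = exp(−0.00046 × 720) = 0.71806
R(agent cylinder valve) = exp(−0.00029 × 720) = 0.81156
Series (smoke detector and agent cylinder valve): 0.71806 × 0.81156 = 0.58275
Parallel (abort switch and [0.58275]): 1 − (1 − 0.91065)(1 − 0.58275) = 0.963

0.963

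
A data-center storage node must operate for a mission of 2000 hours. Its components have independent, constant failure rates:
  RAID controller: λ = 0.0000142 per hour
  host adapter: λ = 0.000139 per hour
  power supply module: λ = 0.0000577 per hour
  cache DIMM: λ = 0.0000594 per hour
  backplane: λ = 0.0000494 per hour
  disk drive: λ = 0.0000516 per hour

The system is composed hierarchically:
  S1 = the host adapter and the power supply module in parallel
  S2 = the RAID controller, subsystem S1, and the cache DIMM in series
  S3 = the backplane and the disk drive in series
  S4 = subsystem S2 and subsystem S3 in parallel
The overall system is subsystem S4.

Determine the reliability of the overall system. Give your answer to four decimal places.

0.9708

R(RAID controller) = exp(−0.0000142 × 2000) = 0.971999
R(host adapter) = exp(−0.000139 × 2000) = 0.757297
R(power supply module) = exp(−0.0000577 × 2000) = 0.891010
R(cache DIMM) = exp(−0.0000594 × 2000) = 0.887985
R(backplane) = exp(−0.0000494 × 2000) = 0.905924
R(disk drive) = exp(−0.0000516 × 2000) = 0.901947
Parallel (host adapter and power supply module): 1 − (1 − 0.757297)(1 − 0.891010) = 0.973548
Series (RAID controller, [0.973548], and cache DIMM): 0.971999 × 0.973548 × 0.887985 = 0.840289
Series (backplane and disk drive): 0.905924 × 0.901947 = 0.817095
Parallel ([0.840289] and [0.817095]): 1 − (1 − 0.840289)(1 − 0.817095) = 0.9708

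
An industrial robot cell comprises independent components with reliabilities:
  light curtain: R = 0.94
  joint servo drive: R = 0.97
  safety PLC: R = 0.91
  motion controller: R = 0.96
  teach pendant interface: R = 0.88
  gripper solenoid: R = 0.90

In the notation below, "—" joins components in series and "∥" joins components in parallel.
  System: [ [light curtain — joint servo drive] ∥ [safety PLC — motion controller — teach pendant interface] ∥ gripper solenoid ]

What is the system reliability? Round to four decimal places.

Series (light curtain and joint servo drive): 0.940000 × 0.970000 = 0.911800
Series (safety PLC, motion controller, and teach pendant interface): 0.910000 × 0.960000 × 0.880000 = 0.768768
Parallel ([0.911800], [0.768768], and gripper solenoid): 1 − (1 − 0.911800)(1 − 0.768768)(1 − 0.900000) = 0.9980

0.9980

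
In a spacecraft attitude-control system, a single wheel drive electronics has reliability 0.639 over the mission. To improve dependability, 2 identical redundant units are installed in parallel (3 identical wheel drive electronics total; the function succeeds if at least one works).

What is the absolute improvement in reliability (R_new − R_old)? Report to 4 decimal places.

0.3140

R_before = 0.639
R_after = 1 − (1 − 0.639)^3 = 0.9530
ΔR = 0.9530 − 0.639 = 0.3140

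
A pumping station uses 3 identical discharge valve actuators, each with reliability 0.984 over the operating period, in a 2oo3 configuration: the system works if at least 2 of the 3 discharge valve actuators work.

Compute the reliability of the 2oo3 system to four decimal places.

R = Σ_{i=2}^{3} C(3,i) p^i (1−p)^{3−i} with p = 0.984
C(3,2)·0.984^2·0.016^1 = 0.046476
C(3,3)·0.984^3·0.016^0 = 0.952764
Sum = 0.9992

0.9992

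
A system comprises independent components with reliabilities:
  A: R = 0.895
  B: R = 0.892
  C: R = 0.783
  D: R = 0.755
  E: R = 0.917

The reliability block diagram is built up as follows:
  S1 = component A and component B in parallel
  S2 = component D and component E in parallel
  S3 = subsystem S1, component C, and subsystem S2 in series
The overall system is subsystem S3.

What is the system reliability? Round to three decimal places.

Parallel (A and B): 1 − (1 − 0.89500)(1 − 0.89200) = 0.98866
Parallel (D and E): 1 − (1 − 0.75500)(1 − 0.91700) = 0.97967
Series ([0.98866], C, and [0.97967]): 0.98866 × 0.78300 × 0.97967 = 0.758

0.758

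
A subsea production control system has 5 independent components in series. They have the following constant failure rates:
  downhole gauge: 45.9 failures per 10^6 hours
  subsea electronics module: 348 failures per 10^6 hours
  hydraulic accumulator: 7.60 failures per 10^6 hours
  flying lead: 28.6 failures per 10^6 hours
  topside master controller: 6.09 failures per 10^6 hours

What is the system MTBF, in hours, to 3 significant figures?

Series of exponential components: λ_sys = Σ λ_i
λ_sys = 0.0000459 + 0.000348 + 0.00000760 + 0.0000286 + 0.00000609 = 4.3619e-04 /h
MTBF = 1 / λ_sys = 2290 h

2290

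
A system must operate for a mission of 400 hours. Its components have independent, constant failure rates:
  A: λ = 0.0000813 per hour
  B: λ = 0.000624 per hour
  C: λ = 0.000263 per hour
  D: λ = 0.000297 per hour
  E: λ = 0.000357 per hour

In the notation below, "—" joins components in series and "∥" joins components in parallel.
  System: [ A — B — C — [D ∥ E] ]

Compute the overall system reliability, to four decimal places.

0.6688

R(A) = exp(−0.0000813 × 400) = 0.968003
R(B) = exp(−0.000624 × 400) = 0.779112
R(C) = exp(−0.000263 × 400) = 0.900144
R(D) = exp(−0.000297 × 400) = 0.887985
R(E) = exp(−0.000357 × 400) = 0.866927
Parallel (D and E): 1 − (1 − 0.887985)(1 − 0.866927) = 0.985094
Series (A, B, C, and [0.985094]): 0.968003 × 0.779112 × 0.900144 × 0.985094 = 0.6688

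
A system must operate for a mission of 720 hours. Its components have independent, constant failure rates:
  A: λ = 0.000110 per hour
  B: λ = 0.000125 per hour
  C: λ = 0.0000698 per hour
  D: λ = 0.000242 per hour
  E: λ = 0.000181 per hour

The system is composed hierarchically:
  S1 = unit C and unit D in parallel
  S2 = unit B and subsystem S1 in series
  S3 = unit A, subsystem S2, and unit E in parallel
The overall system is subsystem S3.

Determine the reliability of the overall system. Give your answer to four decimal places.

0.9991

R(A) = exp(−0.000110 × 720) = 0.923855
R(B) = exp(−0.000125 × 720) = 0.913931
R(C) = exp(−0.0000698 × 720) = 0.950986
R(D) = exp(−0.000242 × 720) = 0.840095
R(E) = exp(−0.000181 × 720) = 0.877814
Parallel (C and D): 1 − (1 − 0.950986)(1 − 0.840095) = 0.992162
Series (B and [0.992162]): 0.913931 × 0.992162 = 0.906768
Parallel (A, [0.906768], and E): 1 − (1 − 0.923855)(1 − 0.906768)(1 − 0.877814) = 0.9991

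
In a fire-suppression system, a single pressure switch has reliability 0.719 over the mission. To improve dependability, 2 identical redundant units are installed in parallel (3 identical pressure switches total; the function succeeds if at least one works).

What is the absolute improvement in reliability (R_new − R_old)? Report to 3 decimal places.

0.259

R_before = 0.719
R_after = 1 − (1 − 0.719)^3 = 0.978
ΔR = 0.978 − 0.719 = 0.259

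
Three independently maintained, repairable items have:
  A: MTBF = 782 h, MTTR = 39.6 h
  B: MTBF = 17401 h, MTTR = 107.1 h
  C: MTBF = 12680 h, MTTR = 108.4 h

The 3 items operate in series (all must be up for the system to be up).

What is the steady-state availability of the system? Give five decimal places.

0.93796

A(A) = MTBF/(MTBF+MTTR) = 782/(782+39.6) = 0.951801
A(B) = MTBF/(MTBF+MTTR) = 17401/(17401+107.1) = 0.993883
A(C) = MTBF/(MTBF+MTTR) = 12680/(12680+108.4) = 0.991524
Series availability: 0.951801 × 0.993883 × 0.991524 = 0.93796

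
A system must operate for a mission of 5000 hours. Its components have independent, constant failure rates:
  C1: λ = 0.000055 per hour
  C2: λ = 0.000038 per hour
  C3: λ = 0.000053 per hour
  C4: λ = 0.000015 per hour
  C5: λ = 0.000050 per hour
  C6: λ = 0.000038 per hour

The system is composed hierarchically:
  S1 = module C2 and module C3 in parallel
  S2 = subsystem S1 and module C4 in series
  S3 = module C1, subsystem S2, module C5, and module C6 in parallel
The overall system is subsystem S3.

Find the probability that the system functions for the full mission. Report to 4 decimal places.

R(C1) = exp(−0.000055 × 5000) = 0.759572
R(C2) = exp(−0.000038 × 5000) = 0.826959
R(C3) = exp(−0.000053 × 5000) = 0.767206
R(C4) = exp(−0.000015 × 5000) = 0.927743
R(C5) = exp(−0.000050 × 5000) = 0.778801
R(C6) = exp(−0.000038 × 5000) = 0.826959
Parallel (C2 and C3): 1 − (1 − 0.826959)(1 − 0.767206) = 0.959717
Series ([0.959717] and C4): 0.959717 × 0.927743 = 0.890371
Parallel (C1, [0.890371], C5, and C6): 1 − (1 − 0.759572)(1 − 0.890371)(1 − 0.778801)(1 − 0.826959) = 0.9990

0.9990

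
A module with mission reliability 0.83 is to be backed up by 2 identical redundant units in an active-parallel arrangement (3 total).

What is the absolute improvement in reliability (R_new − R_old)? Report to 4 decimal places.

R_before = 0.83
R_after = 1 − (1 − 0.83)^3 = 0.9951
ΔR = 0.9951 − 0.83 = 0.1651

0.1651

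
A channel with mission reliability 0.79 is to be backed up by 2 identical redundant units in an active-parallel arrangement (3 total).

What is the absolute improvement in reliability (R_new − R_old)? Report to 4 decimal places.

R_before = 0.79
R_after = 1 − (1 − 0.79)^3 = 0.9907
ΔR = 0.9907 − 0.79 = 0.2007

0.2007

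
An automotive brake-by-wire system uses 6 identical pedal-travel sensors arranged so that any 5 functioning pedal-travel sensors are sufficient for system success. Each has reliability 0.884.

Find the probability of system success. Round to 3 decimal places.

R = Σ_{i=5}^{6} C(6,i) p^i (1−p)^{6−i} with p = 0.884
C(6,5)·0.884^5·0.116^1 = 0.37573
C(6,6)·0.884^6·0.116^0 = 0.47721
Sum = 0.853

0.853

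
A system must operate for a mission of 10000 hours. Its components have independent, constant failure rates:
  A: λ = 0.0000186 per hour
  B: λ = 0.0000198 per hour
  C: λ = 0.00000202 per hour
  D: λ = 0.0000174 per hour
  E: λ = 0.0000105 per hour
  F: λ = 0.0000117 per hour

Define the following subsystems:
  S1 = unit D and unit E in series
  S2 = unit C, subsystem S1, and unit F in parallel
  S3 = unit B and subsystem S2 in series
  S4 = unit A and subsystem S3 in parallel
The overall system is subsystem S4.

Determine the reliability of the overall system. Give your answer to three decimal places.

R(A) = exp(−0.0000186 × 10000) = 0.83027
R(B) = exp(−0.0000198 × 10000) = 0.82037
R(C) = exp(−0.00000202 × 10000) = 0.98000
R(D) = exp(−0.0000174 × 10000) = 0.84030
R(E) = exp(−0.0000105 × 10000) = 0.90032
R(F) = exp(−0.0000117 × 10000) = 0.88959
Series (D and E): 0.84030 × 0.90032 = 0.75654
Parallel (C, [0.75654], and F): 1 − (1 − 0.98000)(1 − 0.75654)(1 − 0.88959) = 0.99946
Series (B and [0.99946]): 0.82037 × 0.99946 = 0.81993
Parallel (A and [0.81993]): 1 − (1 − 0.83027)(1 − 0.81993) = 0.969

0.969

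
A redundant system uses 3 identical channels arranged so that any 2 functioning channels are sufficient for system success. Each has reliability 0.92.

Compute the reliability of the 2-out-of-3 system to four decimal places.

R = Σ_{i=2}^{3} C(3,i) p^i (1−p)^{3−i} with p = 0.92
C(3,2)·0.92^2·0.08^1 = 0.203136
C(3,3)·0.92^3·0.08^0 = 0.778688
Sum = 0.9818

0.9818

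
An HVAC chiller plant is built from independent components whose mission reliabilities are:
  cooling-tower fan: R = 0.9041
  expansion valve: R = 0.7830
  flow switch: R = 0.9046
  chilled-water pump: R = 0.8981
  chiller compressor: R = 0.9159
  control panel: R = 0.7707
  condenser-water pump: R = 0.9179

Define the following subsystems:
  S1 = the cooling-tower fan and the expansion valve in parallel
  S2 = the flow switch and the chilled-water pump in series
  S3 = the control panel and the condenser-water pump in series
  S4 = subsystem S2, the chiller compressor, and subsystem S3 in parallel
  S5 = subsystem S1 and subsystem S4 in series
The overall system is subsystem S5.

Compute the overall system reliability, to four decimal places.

0.9747

Parallel (cooling-tower fan and expansion valve): 1 − (1 − 0.904100)(1 − 0.783000) = 0.979190
Series (flow switch and chilled-water pump): 0.904600 × 0.898100 = 0.812421
Series (control panel and condenser-water pump): 0.770700 × 0.917900 = 0.707426
Parallel ([0.812421], chiller compressor, and [0.707426]): 1 − (1 − 0.812421)(1 − 0.915900)(1 − 0.707426) = 0.995385
Series ([0.979190] and [0.995385]): 0.979190 × 0.995385 = 0.9747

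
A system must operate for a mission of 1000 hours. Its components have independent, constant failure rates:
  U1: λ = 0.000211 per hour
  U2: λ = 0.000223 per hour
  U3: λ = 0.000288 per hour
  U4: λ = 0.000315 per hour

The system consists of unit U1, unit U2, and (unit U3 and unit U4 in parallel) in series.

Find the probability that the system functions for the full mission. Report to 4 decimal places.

R(U1) = exp(−0.000211 × 1000) = 0.809774
R(U2) = exp(−0.000223 × 1000) = 0.800115
R(U3) = exp(−0.000288 × 1000) = 0.749762
R(U4) = exp(−0.000315 × 1000) = 0.729789
Parallel (U3 and U4): 1 − (1 − 0.749762)(1 − 0.729789) = 0.932383
Series (U1, U2, and [0.932383]): 0.809774 × 0.800115 × 0.932383 = 0.6041

0.6041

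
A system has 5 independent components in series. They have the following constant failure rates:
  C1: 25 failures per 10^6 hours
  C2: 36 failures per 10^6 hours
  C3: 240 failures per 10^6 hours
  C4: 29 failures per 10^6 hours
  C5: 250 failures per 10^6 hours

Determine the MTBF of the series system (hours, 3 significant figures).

Series of exponential components: λ_sys = Σ λ_i
λ_sys = 0.000025 + 0.000036 + 0.00024 + 0.000029 + 0.00025 = 5.8000e-04 /h
MTBF = 1 / λ_sys = 1720 h

1720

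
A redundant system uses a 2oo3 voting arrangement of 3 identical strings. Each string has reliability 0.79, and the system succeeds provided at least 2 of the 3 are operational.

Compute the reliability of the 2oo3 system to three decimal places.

0.886

R = Σ_{i=2}^{3} C(3,i) p^i (1−p)^{3−i} with p = 0.79
C(3,2)·0.79^2·0.21^1 = 0.39318
C(3,3)·0.79^3·0.21^0 = 0.49304
Sum = 0.886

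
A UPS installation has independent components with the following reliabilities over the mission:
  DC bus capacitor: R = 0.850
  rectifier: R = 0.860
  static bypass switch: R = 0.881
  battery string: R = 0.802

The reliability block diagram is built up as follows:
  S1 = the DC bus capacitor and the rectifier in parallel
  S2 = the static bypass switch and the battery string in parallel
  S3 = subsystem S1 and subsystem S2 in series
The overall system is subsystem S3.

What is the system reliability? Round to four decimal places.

0.9559

Parallel (DC bus capacitor and rectifier): 1 − (1 − 0.850000)(1 − 0.860000) = 0.979000
Parallel (static bypass switch and battery string): 1 − (1 − 0.881000)(1 − 0.802000) = 0.976438
Series ([0.979000] and [0.976438]): 0.979000 × 0.976438 = 0.9559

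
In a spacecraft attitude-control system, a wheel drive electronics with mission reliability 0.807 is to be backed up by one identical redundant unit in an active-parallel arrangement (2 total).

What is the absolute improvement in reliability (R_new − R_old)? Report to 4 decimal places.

R_before = 0.807
R_after = 1 − (1 − 0.807)^2 = 0.9628
ΔR = 0.9628 − 0.807 = 0.1558

0.1558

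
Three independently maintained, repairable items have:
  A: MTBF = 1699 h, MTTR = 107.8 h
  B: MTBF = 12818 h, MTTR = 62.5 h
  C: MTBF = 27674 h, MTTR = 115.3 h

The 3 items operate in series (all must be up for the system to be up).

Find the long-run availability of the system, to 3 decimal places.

A(A) = MTBF/(MTBF+MTTR) = 1699/(1699+107.8) = 0.940337
A(B) = MTBF/(MTBF+MTTR) = 12818/(12818+62.5) = 0.995148
A(C) = MTBF/(MTBF+MTTR) = 27674/(27674+115.3) = 0.995851
Series availability: 0.940337 × 0.995148 × 0.995851 = 0.932

0.932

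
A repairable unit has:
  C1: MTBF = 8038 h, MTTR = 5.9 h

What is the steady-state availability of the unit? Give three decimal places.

A(C1) = MTBF/(MTBF+MTTR) = 8038/(8038+5.9) = 0.999

0.999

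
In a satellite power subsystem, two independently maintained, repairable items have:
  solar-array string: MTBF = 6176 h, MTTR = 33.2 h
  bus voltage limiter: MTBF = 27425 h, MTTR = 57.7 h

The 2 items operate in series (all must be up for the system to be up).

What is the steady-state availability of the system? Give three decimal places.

0.993

A(solar-array string) = MTBF/(MTBF+MTTR) = 6176/(6176+33.2) = 0.994653
A(bus voltage limiter) = MTBF/(MTBF+MTTR) = 27425/(27425+57.7) = 0.997900
Series availability: 0.994653 × 0.997900 = 0.993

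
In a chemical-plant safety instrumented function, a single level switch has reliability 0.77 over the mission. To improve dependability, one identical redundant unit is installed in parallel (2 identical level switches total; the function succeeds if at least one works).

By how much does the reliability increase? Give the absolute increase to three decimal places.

0.177

R_before = 0.77
R_after = 1 − (1 − 0.77)^2 = 0.947
ΔR = 0.947 − 0.77 = 0.177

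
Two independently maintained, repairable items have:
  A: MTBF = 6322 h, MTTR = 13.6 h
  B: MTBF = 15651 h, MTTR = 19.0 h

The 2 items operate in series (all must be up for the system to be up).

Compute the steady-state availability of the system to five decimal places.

A(A) = MTBF/(MTBF+MTTR) = 6322/(6322+13.6) = 0.997853
A(B) = MTBF/(MTBF+MTTR) = 15651/(15651+19.0) = 0.998787
Series availability: 0.997853 × 0.998787 = 0.99664

0.99664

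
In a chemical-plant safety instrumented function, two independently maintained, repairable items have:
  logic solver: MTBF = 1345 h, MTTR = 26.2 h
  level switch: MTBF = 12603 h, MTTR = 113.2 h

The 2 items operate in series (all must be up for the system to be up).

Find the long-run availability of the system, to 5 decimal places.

A(logic solver) = MTBF/(MTBF+MTTR) = 1345/(1345+26.2) = 0.980893
A(level switch) = MTBF/(MTBF+MTTR) = 12603/(12603+113.2) = 0.991098
Series availability: 0.980893 × 0.991098 = 0.97216

0.97216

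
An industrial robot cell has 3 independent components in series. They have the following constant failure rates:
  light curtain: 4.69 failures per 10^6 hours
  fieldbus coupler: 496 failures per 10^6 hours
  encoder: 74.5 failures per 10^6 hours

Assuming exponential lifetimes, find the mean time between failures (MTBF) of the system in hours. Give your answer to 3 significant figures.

1740

Series of exponential components: λ_sys = Σ λ_i
λ_sys = 0.00000469 + 0.000496 + 0.0000745 = 5.7519e-04 /h
MTBF = 1 / λ_sys = 1740 h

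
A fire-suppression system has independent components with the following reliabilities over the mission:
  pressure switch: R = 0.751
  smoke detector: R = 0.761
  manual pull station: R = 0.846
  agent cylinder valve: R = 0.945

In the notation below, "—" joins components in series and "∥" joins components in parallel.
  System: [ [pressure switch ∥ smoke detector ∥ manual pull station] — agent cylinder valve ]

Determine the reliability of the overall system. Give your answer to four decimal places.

Parallel (pressure switch, smoke detector, and manual pull station): 1 − (1 − 0.751000)(1 − 0.761000)(1 − 0.846000) = 0.990835
Series ([0.990835] and agent cylinder valve): 0.990835 × 0.945000 = 0.9363

0.9363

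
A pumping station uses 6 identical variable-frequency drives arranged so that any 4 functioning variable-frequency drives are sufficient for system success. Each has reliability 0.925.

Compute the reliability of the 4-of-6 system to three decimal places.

R = Σ_{i=4}^{6} C(6,i) p^i (1−p)^{6−i} with p = 0.925
C(6,4)·0.925^4·0.075^2 = 0.06177
C(6,5)·0.925^5·0.075^1 = 0.30473
C(6,6)·0.925^6·0.075^0 = 0.62640
Sum = 0.993

0.993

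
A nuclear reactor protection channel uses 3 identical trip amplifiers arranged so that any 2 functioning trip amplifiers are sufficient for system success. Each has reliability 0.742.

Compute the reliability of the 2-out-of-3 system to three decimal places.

0.835

R = Σ_{i=2}^{3} C(3,i) p^i (1−p)^{3−i} with p = 0.742
C(3,2)·0.742^2·0.258^1 = 0.42614
C(3,3)·0.742^3·0.258^0 = 0.40852
Sum = 0.835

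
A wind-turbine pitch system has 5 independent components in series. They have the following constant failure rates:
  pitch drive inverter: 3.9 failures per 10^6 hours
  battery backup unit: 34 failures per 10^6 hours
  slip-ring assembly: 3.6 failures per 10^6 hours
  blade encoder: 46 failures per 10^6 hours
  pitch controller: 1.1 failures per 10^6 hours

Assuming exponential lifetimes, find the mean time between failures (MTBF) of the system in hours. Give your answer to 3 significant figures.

Series of exponential components: λ_sys = Σ λ_i
λ_sys = 0.0000039 + 0.000034 + 0.0000036 + 0.000046 + 0.0000011 = 8.8600e-05 /h
MTBF = 1 / λ_sys = 11300 h

11300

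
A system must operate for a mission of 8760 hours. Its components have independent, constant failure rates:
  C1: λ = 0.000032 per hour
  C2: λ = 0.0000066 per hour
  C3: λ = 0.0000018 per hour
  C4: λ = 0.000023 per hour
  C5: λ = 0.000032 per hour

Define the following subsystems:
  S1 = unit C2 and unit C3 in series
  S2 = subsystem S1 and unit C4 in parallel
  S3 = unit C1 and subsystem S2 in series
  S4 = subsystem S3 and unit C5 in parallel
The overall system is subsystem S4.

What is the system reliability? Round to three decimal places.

0.938

R(C1) = exp(−0.000032 × 8760) = 0.75554
R(C2) = exp(−0.0000066 × 8760) = 0.94382
R(C3) = exp(−0.0000018 × 8760) = 0.98436
R(C4) = exp(−0.000023 × 8760) = 0.81752
R(C5) = exp(−0.000032 × 8760) = 0.75554
Series (C2 and C3): 0.94382 × 0.98436 = 0.92906
Parallel ([0.92906] and C4): 1 − (1 − 0.92906)(1 − 0.81752) = 0.98705
Series (C1 and [0.98705]): 0.75554 × 0.98705 = 0.74576
Parallel ([0.74576] and C5): 1 − (1 − 0.74576)(1 − 0.75554) = 0.938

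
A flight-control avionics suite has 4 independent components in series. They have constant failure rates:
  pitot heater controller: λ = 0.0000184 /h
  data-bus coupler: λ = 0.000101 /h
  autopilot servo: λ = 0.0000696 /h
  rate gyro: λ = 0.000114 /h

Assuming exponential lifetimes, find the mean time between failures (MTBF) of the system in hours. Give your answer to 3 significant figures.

Series of exponential components: λ_sys = Σ λ_i
λ_sys = 0.0000184 + 0.000101 + 0.0000696 + 0.000114 = 3.0300e-04 /h
MTBF = 1 / λ_sys = 3300 h

3300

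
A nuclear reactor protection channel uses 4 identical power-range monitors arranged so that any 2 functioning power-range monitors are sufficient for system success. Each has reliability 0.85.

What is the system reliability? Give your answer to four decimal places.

0.9880

R = Σ_{i=2}^{4} C(4,i) p^i (1−p)^{4−i} with p = 0.85
C(4,2)·0.85^2·0.15^2 = 0.097538
C(4,3)·0.85^3·0.15^1 = 0.368475
C(4,4)·0.85^4·0.15^0 = 0.522006
Sum = 0.9880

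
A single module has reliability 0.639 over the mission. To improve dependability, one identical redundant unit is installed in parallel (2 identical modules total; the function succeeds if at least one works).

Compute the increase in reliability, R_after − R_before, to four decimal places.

R_before = 0.639
R_after = 1 − (1 − 0.639)^2 = 0.8697
ΔR = 0.8697 − 0.639 = 0.2307

0.2307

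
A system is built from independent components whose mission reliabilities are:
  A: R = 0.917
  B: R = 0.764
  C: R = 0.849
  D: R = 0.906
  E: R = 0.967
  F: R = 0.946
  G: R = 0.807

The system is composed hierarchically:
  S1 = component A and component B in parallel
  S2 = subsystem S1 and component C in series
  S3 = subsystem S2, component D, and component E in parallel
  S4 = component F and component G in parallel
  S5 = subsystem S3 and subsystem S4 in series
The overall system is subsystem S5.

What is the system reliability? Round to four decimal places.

Parallel (A and B): 1 − (1 − 0.917000)(1 − 0.764000) = 0.980412
Series ([0.980412] and C): 0.980412 × 0.849000 = 0.832370
Parallel ([0.832370], D, and E): 1 − (1 − 0.832370)(1 − 0.906000)(1 − 0.967000) = 0.999480
Parallel (F and G): 1 − (1 − 0.946000)(1 − 0.807000) = 0.989578
Series ([0.999480] and [0.989578]): 0.999480 × 0.989578 = 0.9891

0.9891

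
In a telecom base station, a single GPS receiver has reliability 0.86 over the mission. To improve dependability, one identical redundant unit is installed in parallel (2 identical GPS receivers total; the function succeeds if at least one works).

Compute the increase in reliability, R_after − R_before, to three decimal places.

R_before = 0.86
R_after = 1 − (1 − 0.86)^2 = 0.980
ΔR = 0.980 − 0.86 = 0.120

0.120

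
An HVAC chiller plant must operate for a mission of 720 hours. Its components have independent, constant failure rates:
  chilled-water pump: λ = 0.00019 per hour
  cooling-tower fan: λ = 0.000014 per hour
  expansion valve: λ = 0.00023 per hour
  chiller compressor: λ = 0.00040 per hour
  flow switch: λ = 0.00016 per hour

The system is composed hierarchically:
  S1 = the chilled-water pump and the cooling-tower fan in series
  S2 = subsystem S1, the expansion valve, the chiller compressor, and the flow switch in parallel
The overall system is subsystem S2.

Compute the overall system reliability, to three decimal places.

R(chilled-water pump) = exp(−0.00019 × 720) = 0.87214
R(cooling-tower fan) = exp(−0.000014 × 720) = 0.98997
R(expansion valve) = exp(−0.00023 × 720) = 0.84739
R(chiller compressor) = exp(−0.00040 × 720) = 0.74976
R(flow switch) = exp(−0.00016 × 720) = 0.89119
Series (chilled-water pump and cooling-tower fan): 0.87214 × 0.98997 = 0.86339
Parallel ([0.86339], expansion valve, chiller compressor, and flow switch): 1 − (1 − 0.86339)(1 − 0.84739)(1 − 0.74976)(1 − 0.89119) = 0.999

0.999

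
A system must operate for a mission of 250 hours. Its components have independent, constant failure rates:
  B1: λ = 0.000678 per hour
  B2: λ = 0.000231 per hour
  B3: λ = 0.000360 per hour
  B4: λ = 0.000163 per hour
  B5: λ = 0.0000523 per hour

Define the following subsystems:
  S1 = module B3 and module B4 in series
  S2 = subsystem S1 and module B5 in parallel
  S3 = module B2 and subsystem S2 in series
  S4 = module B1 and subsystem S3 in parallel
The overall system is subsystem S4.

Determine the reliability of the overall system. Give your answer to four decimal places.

0.9910

R(B1) = exp(−0.000678 × 250) = 0.844087
R(B2) = exp(−0.000231 × 250) = 0.943886
R(B3) = exp(−0.000360 × 250) = 0.913931
R(B4) = exp(−0.000163 × 250) = 0.960069
R(B5) = exp(−0.0000523 × 250) = 0.987010
Series (B3 and B4): 0.913931 × 0.960069 = 0.877437
Parallel ([0.877437] and B5): 1 − (1 − 0.877437)(1 − 0.987010) = 0.998408
Series (B2 and [0.998408]): 0.943886 × 0.998408 = 0.942383
Parallel (B1 and [0.942383]): 1 − (1 − 0.844087)(1 − 0.942383) = 0.9910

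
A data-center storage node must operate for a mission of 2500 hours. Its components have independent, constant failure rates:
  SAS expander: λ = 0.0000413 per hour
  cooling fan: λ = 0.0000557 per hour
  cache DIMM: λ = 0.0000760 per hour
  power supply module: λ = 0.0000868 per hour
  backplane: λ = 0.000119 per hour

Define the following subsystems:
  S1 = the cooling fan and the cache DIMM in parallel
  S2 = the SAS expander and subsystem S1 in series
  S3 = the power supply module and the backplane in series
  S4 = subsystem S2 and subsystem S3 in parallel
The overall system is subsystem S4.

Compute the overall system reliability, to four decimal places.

R(SAS expander) = exp(−0.0000413 × 2500) = 0.901901
R(cooling fan) = exp(−0.0000557 × 2500) = 0.870010
R(cache DIMM) = exp(−0.0000760 × 2500) = 0.826959
R(power supply module) = exp(−0.0000868 × 2500) = 0.804930
R(backplane) = exp(−0.000119 × 2500) = 0.742673
Parallel (cooling fan and cache DIMM): 1 − (1 − 0.870010)(1 − 0.826959) = 0.977506
Series (SAS expander and [0.977506]): 0.901901 × 0.977506 = 0.881614
Series (power supply module and backplane): 0.804930 × 0.742673 = 0.597800
Parallel ([0.881614] and [0.597800]): 1 − (1 − 0.881614)(1 − 0.597800) = 0.9524

0.9524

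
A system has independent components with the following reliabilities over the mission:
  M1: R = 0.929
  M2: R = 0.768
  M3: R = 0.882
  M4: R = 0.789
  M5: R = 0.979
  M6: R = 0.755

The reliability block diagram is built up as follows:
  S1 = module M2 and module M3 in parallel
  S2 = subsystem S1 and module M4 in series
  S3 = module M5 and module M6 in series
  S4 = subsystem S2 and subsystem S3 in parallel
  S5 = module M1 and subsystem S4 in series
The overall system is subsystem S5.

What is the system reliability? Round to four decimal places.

Parallel (M2 and M3): 1 − (1 − 0.768000)(1 − 0.882000) = 0.972624
Series ([0.972624] and M4): 0.972624 × 0.789000 = 0.767400
Series (M5 and M6): 0.979000 × 0.755000 = 0.739145
Parallel ([0.767400] and [0.739145]): 1 − (1 − 0.767400)(1 − 0.739145) = 0.939325
Series (M1 and [0.939325]): 0.929000 × 0.939325 = 0.8726

0.8726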